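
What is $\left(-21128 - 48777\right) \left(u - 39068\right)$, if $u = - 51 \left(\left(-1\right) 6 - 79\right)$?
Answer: $2428010365$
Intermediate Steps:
$u = 4335$ ($u = - 51 \left(-6 - 79\right) = \left(-51\right) \left(-85\right) = 4335$)
$\left(-21128 - 48777\right) \left(u - 39068\right) = \left(-21128 - 48777\right) \left(4335 - 39068\right) = \left(-21128 - 48777\right) \left(-34733\right) = \left(-69905\right) \left(-34733\right) = 2428010365$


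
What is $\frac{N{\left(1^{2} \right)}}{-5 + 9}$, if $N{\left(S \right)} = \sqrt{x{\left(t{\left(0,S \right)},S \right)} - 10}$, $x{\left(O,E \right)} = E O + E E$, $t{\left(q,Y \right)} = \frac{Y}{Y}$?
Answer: $\frac{i \sqrt{2}}{2} \approx 0.70711 i$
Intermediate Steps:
$t{\left(q,Y \right)} = 1$
$x{\left(O,E \right)} = E^{2} + E O$ ($x{\left(O,E \right)} = E O + E^{2} = E^{2} + E O$)
$N{\left(S \right)} = \sqrt{-10 + S \left(1 + S\right)}$ ($N{\left(S \right)} = \sqrt{S \left(S + 1\right) - 10} = \sqrt{S \left(1 + S\right) - 10} = \sqrt{-10 + S \left(1 + S\right)}$)
$\frac{N{\left(1^{2} \right)}}{-5 + 9} = \frac{\sqrt{-10 + 1^{2} \left(1 + 1^{2}\right)}}{-5 + 9} = \frac{\sqrt{-10 + 1 \left(1 + 1\right)}}{4} = \sqrt{-10 + 1 \cdot 2} \cdot \frac{1}{4} = \sqrt{-10 + 2} \cdot \frac{1}{4} = \sqrt{-8} \cdot \frac{1}{4} = 2 i \sqrt{2} \cdot \frac{1}{4} = \frac{i \sqrt{2}}{2}$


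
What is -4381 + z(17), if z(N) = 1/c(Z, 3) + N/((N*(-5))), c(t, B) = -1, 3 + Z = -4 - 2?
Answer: -21911/5 ≈ -4382.2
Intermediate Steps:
Z = -9 (Z = -3 + (-4 - 2) = -3 - 6 = -9)
z(N) = -6/5 (z(N) = 1/(-1) + N/((N*(-5))) = 1*(-1) + N/((-5*N)) = -1 + N*(-1/(5*N)) = -1 - ⅕ = -6/5)
-4381 + z(17) = -4381 - 6/5 = -21911/5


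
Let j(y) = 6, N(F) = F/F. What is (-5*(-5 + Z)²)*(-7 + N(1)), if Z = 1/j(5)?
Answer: 4205/6 ≈ 700.83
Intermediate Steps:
N(F) = 1
Z = ⅙ (Z = 1/6 = ⅙ ≈ 0.16667)
(-5*(-5 + Z)²)*(-7 + N(1)) = (-5*(-5 + ⅙)²)*(-7 + 1) = -5*(-29/6)²*(-6) = -5*841/36*(-6) = -4205/36*(-6) = 4205/6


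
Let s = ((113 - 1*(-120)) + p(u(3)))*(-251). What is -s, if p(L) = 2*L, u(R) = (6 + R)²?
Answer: 99145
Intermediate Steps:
s = -99145 (s = ((113 - 1*(-120)) + 2*(6 + 3)²)*(-251) = ((113 + 120) + 2*9²)*(-251) = (233 + 2*81)*(-251) = (233 + 162)*(-251) = 395*(-251) = -99145)
-s = -1*(-99145) = 99145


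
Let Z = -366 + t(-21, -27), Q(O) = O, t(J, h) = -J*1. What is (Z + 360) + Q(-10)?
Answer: 5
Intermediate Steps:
t(J, h) = -J
Z = -345 (Z = -366 - 1*(-21) = -366 + 21 = -345)
(Z + 360) + Q(-10) = (-345 + 360) - 10 = 15 - 10 = 5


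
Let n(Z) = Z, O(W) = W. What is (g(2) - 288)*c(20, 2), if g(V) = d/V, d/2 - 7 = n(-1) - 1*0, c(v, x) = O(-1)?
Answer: 282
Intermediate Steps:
c(v, x) = -1
d = 12 (d = 14 + 2*(-1 - 1*0) = 14 + 2*(-1 + 0) = 14 + 2*(-1) = 14 - 2 = 12)
g(V) = 12/V
(g(2) - 288)*c(20, 2) = (12/2 - 288)*(-1) = (12*(1/2) - 288)*(-1) = (6 - 288)*(-1) = -282*(-1) = 282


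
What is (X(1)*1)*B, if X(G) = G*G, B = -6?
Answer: -6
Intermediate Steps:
X(G) = G²
(X(1)*1)*B = (1²*1)*(-6) = (1*1)*(-6) = 1*(-6) = -6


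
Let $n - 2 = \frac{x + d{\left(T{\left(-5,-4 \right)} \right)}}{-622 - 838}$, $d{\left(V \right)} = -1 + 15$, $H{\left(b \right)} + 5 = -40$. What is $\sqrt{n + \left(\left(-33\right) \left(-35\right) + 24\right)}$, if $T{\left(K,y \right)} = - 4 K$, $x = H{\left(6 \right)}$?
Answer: $\frac{\sqrt{629366215}}{730} \approx 34.366$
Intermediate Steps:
$H{\left(b \right)} = -45$ ($H{\left(b \right)} = -5 - 40 = -45$)
$x = -45$
$d{\left(V \right)} = 14$
$n = \frac{2951}{1460}$ ($n = 2 + \frac{-45 + 14}{-622 - 838} = 2 - \frac{31}{-1460} = 2 - - \frac{31}{1460} = 2 + \frac{31}{1460} = \frac{2951}{1460} \approx 2.0212$)
$\sqrt{n + \left(\left(-33\right) \left(-35\right) + 24\right)} = \sqrt{\frac{2951}{1460} + \left(\left(-33\right) \left(-35\right) + 24\right)} = \sqrt{\frac{2951}{1460} + \left(1155 + 24\right)} = \sqrt{\frac{2951}{1460} + 1179} = \sqrt{\frac{1724291}{1460}} = \frac{\sqrt{629366215}}{730}$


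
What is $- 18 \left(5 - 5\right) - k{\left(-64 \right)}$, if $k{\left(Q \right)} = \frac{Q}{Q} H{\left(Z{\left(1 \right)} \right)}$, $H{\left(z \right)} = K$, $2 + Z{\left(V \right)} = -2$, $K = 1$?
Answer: $-1$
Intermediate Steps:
$Z{\left(V \right)} = -4$ ($Z{\left(V \right)} = -2 - 2 = -4$)
$H{\left(z \right)} = 1$
$k{\left(Q \right)} = 1$ ($k{\left(Q \right)} = \frac{Q}{Q} 1 = 1 \cdot 1 = 1$)
$- 18 \left(5 - 5\right) - k{\left(-64 \right)} = - 18 \left(5 - 5\right) - 1 = \left(-18\right) 0 - 1 = 0 - 1 = -1$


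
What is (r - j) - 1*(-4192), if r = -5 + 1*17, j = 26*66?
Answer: 2488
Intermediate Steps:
j = 1716
r = 12 (r = -5 + 17 = 12)
(r - j) - 1*(-4192) = (12 - 1*1716) - 1*(-4192) = (12 - 1716) + 4192 = -1704 + 4192 = 2488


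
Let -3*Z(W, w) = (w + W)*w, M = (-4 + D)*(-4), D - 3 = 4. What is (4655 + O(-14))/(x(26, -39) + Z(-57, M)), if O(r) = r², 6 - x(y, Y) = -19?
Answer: -4851/251 ≈ -19.327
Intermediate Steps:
D = 7 (D = 3 + 4 = 7)
x(y, Y) = 25 (x(y, Y) = 6 - 1*(-19) = 6 + 19 = 25)
M = -12 (M = (-4 + 7)*(-4) = 3*(-4) = -12)
Z(W, w) = -w*(W + w)/3 (Z(W, w) = -(w + W)*w/3 = -(W + w)*w/3 = -w*(W + w)/3)
(4655 + O(-14))/(x(26, -39) + Z(-57, M)) = (4655 + (-14)²)/(25 - ⅓*(-12)*(-57 - 12)) = (4655 + 196)/(25 - ⅓*(-12)*(-69)) = 4851/(25 - 276) = 4851/(-251) = 4851*(-1/251) = -4851/251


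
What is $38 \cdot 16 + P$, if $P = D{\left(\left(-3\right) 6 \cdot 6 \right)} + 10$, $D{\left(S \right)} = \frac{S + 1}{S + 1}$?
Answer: $619$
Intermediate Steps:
$D{\left(S \right)} = 1$ ($D{\left(S \right)} = \frac{1 + S}{1 + S} = 1$)
$P = 11$ ($P = 1 + 10 = 11$)
$38 \cdot 16 + P = 38 \cdot 16 + 11 = 608 + 11 = 619$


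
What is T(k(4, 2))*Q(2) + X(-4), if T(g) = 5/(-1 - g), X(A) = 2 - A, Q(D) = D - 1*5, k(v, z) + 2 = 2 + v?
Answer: 9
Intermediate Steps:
k(v, z) = v (k(v, z) = -2 + (2 + v) = v)
Q(D) = -5 + D (Q(D) = D - 5 = -5 + D)
T(k(4, 2))*Q(2) + X(-4) = (-5/(1 + 4))*(-5 + 2) + (2 - 1*(-4)) = -5/5*(-3) + (2 + 4) = -5*⅕*(-3) + 6 = -1*(-3) + 6 = 3 + 6 = 9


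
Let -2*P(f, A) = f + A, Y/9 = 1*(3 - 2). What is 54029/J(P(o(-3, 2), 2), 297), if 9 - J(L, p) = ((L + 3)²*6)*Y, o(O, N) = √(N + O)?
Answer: -47902/225 - 8912*I/75 ≈ -212.9 - 118.83*I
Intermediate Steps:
Y = 9 (Y = 9*(1*(3 - 2)) = 9*(1*1) = 9*1 = 9)
P(f, A) = -A/2 - f/2 (P(f, A) = -(f + A)/2 = -(A + f)/2 = -A/2 - f/2)
J(L, p) = 9 - 54*(3 + L)² (J(L, p) = 9 - (L + 3)²*6*9 = 9 - (3 + L)²*6*9 = 9 - 6*(3 + L)²*9 = 9 - 54*(3 + L)²)
54029/J(P(o(-3, 2), 2), 297) = 54029/(9 - 54*(3 + (-½*2 - √(2 - 3)/2))²) = 54029/(9 - 54*(3 + (-1 - I/2))²) = 54029/(9 - 54*(2 - I/2)²)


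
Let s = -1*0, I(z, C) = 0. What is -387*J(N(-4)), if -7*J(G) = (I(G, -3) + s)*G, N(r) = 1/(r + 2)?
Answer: 0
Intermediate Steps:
N(r) = 1/(2 + r)
s = 0
J(G) = 0 (J(G) = -(0 + 0)*G/7 = -0*G = -⅐*0 = 0)
-387*J(N(-4)) = -387*0 = 0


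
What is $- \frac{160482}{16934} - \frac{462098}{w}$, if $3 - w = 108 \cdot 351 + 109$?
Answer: $\frac{431151196}{160932269} \approx 2.6791$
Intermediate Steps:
$w = -38014$ ($w = 3 - \left(108 \cdot 351 + 109\right) = 3 - \left(37908 + 109\right) = 3 - 38017 = -38014$)
$- \frac{160482}{16934} - \frac{462098}{w} = - \frac{160482}{16934} - \frac{462098}{-38014} = \left(-160482\right) \frac{1}{16934} - - \frac{231049}{19007} = - \frac{80241}{8467} + \frac{231049}{19007} = \frac{431151196}{160932269}$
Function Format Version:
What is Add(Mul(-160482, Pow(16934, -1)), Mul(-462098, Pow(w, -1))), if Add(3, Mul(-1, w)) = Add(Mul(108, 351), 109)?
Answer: Rational(431151196, 160932269) ≈ 2.6791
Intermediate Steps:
w = -38014 (w = Add(3, Mul(-1, Add(Mul(108, 351), 109))) = Add(3, Mul(-1, Add(37908, 109))) = Add(3, Mul(-1, 38017)) = Add(3, -38017) = -38014)
Add(Mul(-160482, Pow(16934, -1)), Mul(-462098, Pow(w, -1))) = Add(Mul(-160482, Pow(16934, -1)), Mul(-462098, Pow(-38014, -1))) = Add(Mul(-160482, Rational(1, 16934)), Mul(-462098, Rational(-1, 38014))) = Add(Rational(-80241, 8467), Rational(231049, 19007)) = Rational(431151196, 160932269)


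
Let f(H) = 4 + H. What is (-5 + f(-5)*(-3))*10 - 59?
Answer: -79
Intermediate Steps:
(-5 + f(-5)*(-3))*10 - 59 = (-5 + (4 - 5)*(-3))*10 - 59 = (-5 - 1*(-3))*10 - 59 = (-5 + 3)*10 - 59 = -2*10 - 59 = -20 - 59 = -79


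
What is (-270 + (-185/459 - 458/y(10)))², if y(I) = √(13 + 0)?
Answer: 244452221209/2738853 + 113689340*√13/5967 ≈ 1.5795e+5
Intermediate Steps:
y(I) = √13
(-270 + (-185/459 - 458/y(10)))² = (-270 + (-185/459 - 458*√13/13))² = (-124115/459 - 458*√13/13)²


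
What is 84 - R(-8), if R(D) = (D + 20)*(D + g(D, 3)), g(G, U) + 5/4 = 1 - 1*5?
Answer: 243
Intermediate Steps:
g(G, U) = -21/4 (g(G, U) = -5/4 + (1 - 1*5) = -5/4 + (1 - 5) = -5/4 - 4 = -21/4)
R(D) = (20 + D)*(-21/4 + D) (R(D) = (D + 20)*(D - 21/4) = (20 + D)*(-21/4 + D))
84 - R(-8) = 84 - (-105 + (-8)² + (59/4)*(-8)) = 84 - (-105 + 64 - 118) = 84 - 1*(-159) = 84 + 159 = 243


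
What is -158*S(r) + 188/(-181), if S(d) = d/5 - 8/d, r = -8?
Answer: 84854/905 ≈ 93.761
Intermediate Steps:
S(d) = -8/d + d/5 (S(d) = d*(1/5) - 8/d = d/5 - 8/d = -8/d + d/5)
-158*S(r) + 188/(-181) = -158*(-8/(-8) + (1/5)*(-8)) + 188/(-181) = -158*(-8*(-1/8) - 8/5) + 188*(-1/181) = -158*(1 - 8/5) - 188/181 = -158*(-3/5) - 188/181 = 474/5 - 188/181 = 84854/905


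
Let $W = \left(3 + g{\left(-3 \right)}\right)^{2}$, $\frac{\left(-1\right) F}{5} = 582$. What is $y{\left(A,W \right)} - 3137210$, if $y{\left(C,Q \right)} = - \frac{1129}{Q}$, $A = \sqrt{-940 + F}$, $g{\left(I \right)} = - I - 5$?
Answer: $-3138339$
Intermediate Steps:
$F = -2910$ ($F = \left(-5\right) 582 = -2910$)
$g{\left(I \right)} = -5 - I$
$W = 1$ ($W = \left(3 - 2\right)^{2} = 1^{2} = 1$)
$A = 5 i \sqrt{154}$ ($A = \sqrt{-940 - 2910} = \sqrt{-3850} = 5 i \sqrt{154} \approx 62.048 i$)
$y{\left(A,W \right)} - 3137210 = - \frac{1129}{1} - 3137210 = \left(-1129\right) 1 - 3137210 = -1129 - 3137210 = -3138339$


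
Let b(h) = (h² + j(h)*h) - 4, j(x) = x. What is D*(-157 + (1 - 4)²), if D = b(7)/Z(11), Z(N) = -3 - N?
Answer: 6956/7 ≈ 993.71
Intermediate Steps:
b(h) = -4 + 2*h² (b(h) = (h² + h*h) - 4 = (h² + h²) - 4 = 2*h² - 4 = -4 + 2*h²)
D = -47/7 (D = (-4 + 2*7²)/(-3 - 1*11) = (-4 + 2*49)/(-3 - 11) = (-4 + 98)/(-14) = 94*(-1/14) = -47/7 ≈ -6.7143)
D*(-157 + (1 - 4)²) = -47*(-157 + (1 - 4)²)/7 = -47*(-157 + (-3)²)/7 = -47*(-157 + 9)/7 = -47/7*(-148) = 6956/7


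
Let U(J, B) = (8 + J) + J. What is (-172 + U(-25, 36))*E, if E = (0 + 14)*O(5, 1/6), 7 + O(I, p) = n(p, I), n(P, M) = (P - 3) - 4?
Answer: 124334/3 ≈ 41445.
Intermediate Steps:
n(P, M) = -7 + P (n(P, M) = (-3 + P) - 4 = -7 + P)
O(I, p) = -14 + p (O(I, p) = -7 + (-7 + p) = -14 + p)
U(J, B) = 8 + 2*J
E = -581/3 (E = (0 + 14)*(-14 + 1/6) = 14*(-14 + 1*(⅙)) = 14*(-14 + ⅙) = 14*(-83/6) = -581/3 ≈ -193.67)
(-172 + U(-25, 36))*E = (-172 + (8 + 2*(-25)))*(-581/3) = (-172 + (8 - 50))*(-581/3) = (-172 - 42)*(-581/3) = -214*(-581/3) = 124334/3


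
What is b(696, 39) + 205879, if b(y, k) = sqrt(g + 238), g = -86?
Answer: 205879 + 2*sqrt(38) ≈ 2.0589e+5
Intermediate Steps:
b(y, k) = 2*sqrt(38) (b(y, k) = sqrt(-86 + 238) = sqrt(152) = 2*sqrt(38))
b(696, 39) + 205879 = 2*sqrt(38) + 205879 = 205879 + 2*sqrt(38)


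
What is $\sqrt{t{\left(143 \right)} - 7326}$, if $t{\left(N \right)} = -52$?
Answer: $i \sqrt{7378} \approx 85.895 i$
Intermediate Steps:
$\sqrt{t{\left(143 \right)} - 7326} = \sqrt{-52 - 7326} = \sqrt{-7378} = i \sqrt{7378}$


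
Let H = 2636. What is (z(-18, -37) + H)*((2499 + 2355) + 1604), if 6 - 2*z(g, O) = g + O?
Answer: 17220257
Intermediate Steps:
z(g, O) = 3 - O/2 - g/2 (z(g, O) = 3 - (g + O)/2 = 3 - (O + g)/2 = 3 + (-O/2 - g/2) = 3 - O/2 - g/2)
(z(-18, -37) + H)*((2499 + 2355) + 1604) = ((3 - ½*(-37) - ½*(-18)) + 2636)*((2499 + 2355) + 1604) = ((3 + 37/2 + 9) + 2636)*(4854 + 1604) = (61/2 + 2636)*6458 = (5333/2)*6458 = 17220257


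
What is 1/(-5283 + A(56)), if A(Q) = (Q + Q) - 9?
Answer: -1/5180 ≈ -0.00019305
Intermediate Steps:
A(Q) = -9 + 2*Q (A(Q) = 2*Q - 9 = -9 + 2*Q)
1/(-5283 + A(56)) = 1/(-5283 + (-9 + 2*56)) = 1/(-5283 + (-9 + 112)) = 1/(-5283 + 103) = 1/(-5180) = -1/5180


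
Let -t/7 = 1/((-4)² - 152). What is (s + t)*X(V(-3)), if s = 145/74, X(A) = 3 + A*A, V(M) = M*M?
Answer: 212499/1258 ≈ 168.92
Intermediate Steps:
V(M) = M²
X(A) = 3 + A²
t = 7/136 (t = -7/((-4)² - 152) = -7/(16 - 152) = -7/(-136) = -7*(-1/136) = 7/136 ≈ 0.051471)
s = 145/74 (s = 145*(1/74) = 145/74 ≈ 1.9595)
(s + t)*X(V(-3)) = (145/74 + 7/136)*(3 + ((-3)²)²) = 10119*(3 + 9²)/5032 = 10119*(3 + 81)/5032 = (10119/5032)*84 = 212499/1258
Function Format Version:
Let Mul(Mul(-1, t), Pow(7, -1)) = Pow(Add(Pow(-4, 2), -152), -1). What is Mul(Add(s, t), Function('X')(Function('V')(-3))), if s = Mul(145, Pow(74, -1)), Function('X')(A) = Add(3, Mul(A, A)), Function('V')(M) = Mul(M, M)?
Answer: Rational(212499, 1258) ≈ 168.92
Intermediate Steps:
Function('V')(M) = Pow(M, 2)
Function('X')(A) = Add(3, Pow(A, 2))
t = Rational(7, 136) (t = Mul(-7, Pow(Add(Pow(-4, 2), -152), -1)) = Mul(-7, Pow(Add(16, -152), -1)) = Mul(-7, Pow(-136, -1)) = Mul(-7, Rational(-1, 136)) = Rational(7, 136) ≈ 0.051471)
s = Rational(145, 74) (s = Mul(145, Rational(1, 74)) = Rational(145, 74) ≈ 1.9595)
Mul(Add(s, t), Function('X')(Function('V')(-3))) = Mul(Add(Rational(145, 74), Rational(7, 136)), Add(3, Pow(Pow(-3, 2), 2))) = Mul(Rational(10119, 5032), Add(3, Pow(9, 2))) = Mul(Rational(10119, 5032), Add(3, 81)) = Mul(Rational(10119, 5032), 84) = Rational(212499, 1258)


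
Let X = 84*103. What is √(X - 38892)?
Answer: 12*I*√210 ≈ 173.9*I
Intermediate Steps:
X = 8652
√(X - 38892) = √(8652 - 38892) = √(-30240) = 12*I*√210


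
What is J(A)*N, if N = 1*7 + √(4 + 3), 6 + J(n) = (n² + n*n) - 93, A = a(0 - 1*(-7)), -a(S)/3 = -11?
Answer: 14553 + 2079*√7 ≈ 20054.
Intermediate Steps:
a(S) = 33 (a(S) = -3*(-11) = 33)
A = 33
J(n) = -99 + 2*n² (J(n) = -6 + ((n² + n*n) - 93) = -6 + ((n² + n²) - 93) = -6 + (2*n² - 93) = -6 + (-93 + 2*n²) = -99 + 2*n²)
N = 7 + √7 ≈ 9.6458
J(A)*N = (-99 + 2*33²)*(7 + √7) = (-99 + 2*1089)*(7 + √7) = (-99 + 2178)*(7 + √7) = 2079*(7 + √7) = 14553 + 2079*√7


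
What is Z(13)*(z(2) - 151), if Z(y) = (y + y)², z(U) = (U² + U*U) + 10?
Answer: -89908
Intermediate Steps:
z(U) = 10 + 2*U² (z(U) = (U² + U²) + 10 = 2*U² + 10 = 10 + 2*U²)
Z(y) = 4*y² (Z(y) = (2*y)² = 4*y²)
Z(13)*(z(2) - 151) = (4*13²)*((10 + 2*2²) - 151) = (4*169)*((10 + 2*4) - 151) = 676*((10 + 8) - 151) = 676*(18 - 151) = 676*(-133) = -89908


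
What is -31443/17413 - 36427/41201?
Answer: -1929786394/717433013 ≈ -2.6898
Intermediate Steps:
-31443/17413 - 36427/41201 = -1929786394/717433013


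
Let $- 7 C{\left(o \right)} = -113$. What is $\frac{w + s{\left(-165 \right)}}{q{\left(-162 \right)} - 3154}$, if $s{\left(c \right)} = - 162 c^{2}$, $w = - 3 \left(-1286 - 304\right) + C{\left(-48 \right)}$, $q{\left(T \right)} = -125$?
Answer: $\frac{30839647}{22953} \approx 1343.6$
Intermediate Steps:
$C{\left(o \right)} = \frac{113}{7}$ ($C{\left(o \right)} = \left(- \frac{1}{7}\right) \left(-113\right) = \frac{113}{7}$)
$w = \frac{33503}{7}$ ($w = - 3 \left(-1286 - 304\right) + \frac{113}{7} = \left(-3\right) \left(-1590\right) + \frac{113}{7} = 4770 + \frac{113}{7} = \frac{33503}{7} \approx 4786.1$)
$\frac{w + s{\left(-165 \right)}}{q{\left(-162 \right)} - 3154} = \frac{\frac{33503}{7} - 162 \left(-165\right)^{2}}{-125 - 3154} = \frac{\frac{33503}{7} - 4410450}{-3279} = \left(\frac{33503}{7} - 4410450\right) \left(- \frac{1}{3279}\right) = \left(- \frac{30839647}{7}\right) \left(- \frac{1}{3279}\right) = \frac{30839647}{22953}$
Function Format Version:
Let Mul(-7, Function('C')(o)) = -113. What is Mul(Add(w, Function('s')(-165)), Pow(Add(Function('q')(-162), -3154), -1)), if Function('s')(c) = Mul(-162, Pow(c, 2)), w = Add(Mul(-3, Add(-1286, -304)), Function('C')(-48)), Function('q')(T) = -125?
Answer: Rational(30839647, 22953) ≈ 1343.6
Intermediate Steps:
Function('C')(o) = Rational(113, 7) (Function('C')(o) = Mul(Rational(-1, 7), -113) = Rational(113, 7))
w = Rational(33503, 7) (w = Add(Mul(-3, Add(-1286, -304)), Rational(113, 7)) = Add(Mul(-3, -1590), Rational(113, 7)) = Add(4770, Rational(113, 7)) = Rational(33503, 7) ≈ 4786.1)
Mul(Add(w, Function('s')(-165)), Pow(Add(Function('q')(-162), -3154), -1)) = Mul(Add(Rational(33503, 7), Mul(-162, Pow(-165, 2))), Pow(Add(-125, -3154), -1)) = Mul(Add(Rational(33503, 7), Mul(-162, 27225)), Pow(-3279, -1)) = Mul(Add(Rational(33503, 7), -4410450), Rational(-1, 3279)) = Mul(Rational(-30839647, 7), Rational(-1, 3279)) = Rational(30839647, 22953)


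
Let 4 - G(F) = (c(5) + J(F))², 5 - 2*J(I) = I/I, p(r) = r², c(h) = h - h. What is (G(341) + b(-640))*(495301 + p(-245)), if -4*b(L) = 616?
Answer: -85520204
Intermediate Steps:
b(L) = -154 (b(L) = -¼*616 = -154)
c(h) = 0
J(I) = 2 (J(I) = 5/2 - I/(2*I) = 5/2 - ½*1 = 5/2 - ½ = 2)
G(F) = 0 (G(F) = 4 - (0 + 2)² = 4 - 1*2² = 4 - 1*4 = 4 - 4 = 0)
(G(341) + b(-640))*(495301 + p(-245)) = (0 - 154)*(495301 + (-245)²) = -154*(495301 + 60025) = -154*555326 = -85520204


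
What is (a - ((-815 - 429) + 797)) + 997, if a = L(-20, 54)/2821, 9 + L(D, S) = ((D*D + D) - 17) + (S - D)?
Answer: 4073952/2821 ≈ 1444.2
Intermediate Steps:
L(D, S) = -26 + S + D**2 (L(D, S) = -9 + (((D*D + D) - 17) + (S - D)) = -9 + (((D**2 + D) - 17) + (S - D)) = -9 + (((D + D**2) - 17) + (S - D)) = -9 + ((-17 + D + D**2) + (S - D)) = -9 + (-17 + S + D**2) = -26 + S + D**2)
a = 428/2821 (a = (-26 + 54 + (-20)**2)/2821 = (-26 + 54 + 400)*(1/2821) = 428*(1/2821) = 428/2821 ≈ 0.15172)
(a - ((-815 - 429) + 797)) + 997 = (428/2821 - ((-815 - 429) + 797)) + 997 = (428/2821 - (-1244 + 797)) + 997 = (428/2821 - 1*(-447)) + 997 = (428/2821 + 447) + 997 = 1261415/2821 + 997 = 4073952/2821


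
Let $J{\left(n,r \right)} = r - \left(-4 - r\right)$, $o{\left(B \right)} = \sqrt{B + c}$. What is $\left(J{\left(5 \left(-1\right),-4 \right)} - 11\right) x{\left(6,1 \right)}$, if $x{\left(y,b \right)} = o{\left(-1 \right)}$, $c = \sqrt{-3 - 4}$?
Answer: $- 15 \sqrt{-1 + i \sqrt{7}} \approx -14.342 - 20.753 i$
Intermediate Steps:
$c = i \sqrt{7}$ ($c = \sqrt{-7} = i \sqrt{7} \approx 2.6458 i$)
$o{\left(B \right)} = \sqrt{B + i \sqrt{7}}$
$x{\left(y,b \right)} = \sqrt{-1 + i \sqrt{7}}$
$J{\left(n,r \right)} = 4 + 2 r$ ($J{\left(n,r \right)} = r + \left(4 + r\right) = 4 + 2 r$)
$\left(J{\left(5 \left(-1\right),-4 \right)} - 11\right) x{\left(6,1 \right)} = \left(\left(4 + 2 \left(-4\right)\right) - 11\right) \sqrt{-1 + i \sqrt{7}} = \left(\left(4 - 8\right) - 11\right) \sqrt{-1 + i \sqrt{7}} = \left(-4 - 11\right) \sqrt{-1 + i \sqrt{7}} = - 15 \sqrt{-1 + i \sqrt{7}}$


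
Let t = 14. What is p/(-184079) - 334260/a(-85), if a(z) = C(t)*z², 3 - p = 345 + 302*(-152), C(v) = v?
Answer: -944840612/265994155 ≈ -3.5521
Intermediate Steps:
p = 45562 (p = 3 - (345 + 302*(-152)) = 3 - (345 - 45904) = 3 - 1*(-45559) = 3 + 45559 = 45562)
a(z) = 14*z²
p/(-184079) - 334260/a(-85) = 45562/(-184079) - 334260/(14*(-85)²) = 45562*(-1/184079) - 334260/(14*7225) = -45562/184079 - 334260/101150 = -45562/184079 - 334260*1/101150 = -45562/184079 - 33426/10115 = -944840612/265994155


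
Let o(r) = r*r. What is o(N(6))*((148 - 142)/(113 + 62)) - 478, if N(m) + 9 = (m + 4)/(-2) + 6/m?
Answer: -82636/175 ≈ -472.21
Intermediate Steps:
N(m) = -11 + 6/m - m/2 (N(m) = -9 + ((m + 4)/(-2) + 6/m) = -9 + ((4 + m)*(-1/2) + 6/m) = -9 + ((-2 - m/2) + 6/m) = -9 + (-2 + 6/m - m/2) = -11 + 6/m - m/2)
o(r) = r**2
o(N(6))*((148 - 142)/(113 + 62)) - 478 = (-11 + 6/6 - 1/2*6)**2*((148 - 142)/(113 + 62)) - 478 = (-11 + 6*(1/6) - 3)**2*(6/175) - 478 = (-11 + 1 - 3)**2*(6*(1/175)) - 478 = (-13)**2*(6/175) - 478 = 169*(6/175) - 478 = 1014/175 - 478 = -82636/175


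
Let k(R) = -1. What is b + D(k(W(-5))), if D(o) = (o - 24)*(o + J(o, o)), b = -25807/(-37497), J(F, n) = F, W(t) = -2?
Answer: 1900657/37497 ≈ 50.688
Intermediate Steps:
b = 25807/37497 (b = -25807*(-1/37497) = 25807/37497 ≈ 0.68824)
D(o) = 2*o*(-24 + o) (D(o) = (o - 24)*(o + o) = (-24 + o)*(2*o) = 2*o*(-24 + o))
b + D(k(W(-5))) = 25807/37497 + 2*(-1)*(-24 - 1) = 25807/37497 + 2*(-1)*(-25) = 25807/37497 + 50 = 1900657/37497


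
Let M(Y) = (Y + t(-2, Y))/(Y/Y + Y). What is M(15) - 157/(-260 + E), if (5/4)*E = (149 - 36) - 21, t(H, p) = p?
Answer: 5065/1864 ≈ 2.7173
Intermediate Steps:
E = 368/5 (E = 4*((149 - 36) - 21)/5 = 4*(113 - 21)/5 = (⅘)*92 = 368/5 ≈ 73.600)
M(Y) = 2*Y/(1 + Y) (M(Y) = (Y + Y)/(Y/Y + Y) = (2*Y)/(1 + Y) = 2*Y/(1 + Y))
M(15) - 157/(-260 + E) = 2*15/(1 + 15) - 157/(-260 + 368/5) = 2*15/16 - 157/(-932/5) = 2*15*(1/16) - 5/932*(-157) = 15/8 + 785/932 = 5065/1864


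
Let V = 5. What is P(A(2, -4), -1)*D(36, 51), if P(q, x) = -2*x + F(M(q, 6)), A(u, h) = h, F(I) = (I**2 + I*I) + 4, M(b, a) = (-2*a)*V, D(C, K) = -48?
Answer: -345888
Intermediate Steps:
M(b, a) = -10*a (M(b, a) = -2*a*5 = -10*a)
F(I) = 4 + 2*I**2 (F(I) = (I**2 + I**2) + 4 = 2*I**2 + 4 = 4 + 2*I**2)
P(q, x) = 7204 - 2*x (P(q, x) = -2*x + (4 + 2*(-10*6)**2) = -2*x + (4 + 2*(-60)**2) = -2*x + (4 + 2*3600) = -2*x + (4 + 7200) = -2*x + 7204 = 7204 - 2*x)
P(A(2, -4), -1)*D(36, 51) = (7204 - 2*(-1))*(-48) = (7204 + 2)*(-48) = 7206*(-48) = -345888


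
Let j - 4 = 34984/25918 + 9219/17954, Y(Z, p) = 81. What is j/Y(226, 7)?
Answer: 1364183933/18845936766 ≈ 0.072386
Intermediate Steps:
j = 1364183933/232665886 (j = 4 + (34984/25918 + 9219/17954) = 4 + (34984*(1/25918) + 9219*(1/17954)) = 4 + (17492/12959 + 9219/17954) = 4 + 433520389/232665886 = 1364183933/232665886 ≈ 5.8633)
j/Y(226, 7) = (1364183933/232665886)/81 = (1364183933/232665886)*(1/81) = 1364183933/18845936766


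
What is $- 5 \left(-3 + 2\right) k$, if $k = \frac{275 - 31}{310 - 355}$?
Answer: $- \frac{244}{9} \approx -27.111$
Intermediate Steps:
$k = - \frac{244}{45}$ ($k = \frac{244}{-45} = 244 \left(- \frac{1}{45}\right) = - \frac{244}{45} \approx -5.4222$)
$- 5 \left(-3 + 2\right) k = - 5 \left(-3 + 2\right) \left(- \frac{244}{45}\right) = \left(-5\right) \left(-1\right) \left(- \frac{244}{45}\right) = 5 \left(- \frac{244}{45}\right) = - \frac{244}{9}$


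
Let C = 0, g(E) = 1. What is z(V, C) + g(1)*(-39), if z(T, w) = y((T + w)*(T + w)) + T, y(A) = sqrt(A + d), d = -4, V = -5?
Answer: -44 + sqrt(21) ≈ -39.417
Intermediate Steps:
y(A) = sqrt(-4 + A) (y(A) = sqrt(A - 4) = sqrt(-4 + A))
z(T, w) = T + sqrt(-4 + (T + w)**2) (z(T, w) = sqrt(-4 + (T + w)*(T + w)) + T = sqrt(-4 + (T + w)**2) + T = T + sqrt(-4 + (T + w)**2))
z(V, C) + g(1)*(-39) = (-5 + sqrt(-4 + (-5 + 0)**2)) + 1*(-39) = (-5 + sqrt(-4 + (-5)**2)) - 39 = (-5 + sqrt(-4 + 25)) - 39 = (-5 + sqrt(21)) - 39 = -44 + sqrt(21)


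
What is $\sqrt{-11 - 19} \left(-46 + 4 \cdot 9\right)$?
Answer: $- 10 i \sqrt{30} \approx - 54.772 i$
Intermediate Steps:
$\sqrt{-11 - 19} \left(-46 + 4 \cdot 9\right) = \sqrt{-30} \left(-46 + 36\right) = i \sqrt{30} \left(-10\right) = - 10 i \sqrt{30}$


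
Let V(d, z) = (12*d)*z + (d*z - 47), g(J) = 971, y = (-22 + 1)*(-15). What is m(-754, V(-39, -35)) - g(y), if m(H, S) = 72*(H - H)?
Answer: -971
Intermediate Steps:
y = 315 (y = -21*(-15) = 315)
V(d, z) = -47 + 13*d*z (V(d, z) = 12*d*z + (-47 + d*z) = -47 + 13*d*z)
m(H, S) = 0 (m(H, S) = 72*0 = 0)
m(-754, V(-39, -35)) - g(y) = 0 - 1*971 = 0 - 971 = -971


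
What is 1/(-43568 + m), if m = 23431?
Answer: -1/20137 ≈ -4.9660e-5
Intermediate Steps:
1/(-43568 + m) = 1/(-43568 + 23431) = 1/(-20137) = -1/20137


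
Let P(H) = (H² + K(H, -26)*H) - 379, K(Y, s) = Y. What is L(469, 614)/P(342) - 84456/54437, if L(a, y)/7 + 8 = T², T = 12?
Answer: -19672790320/12713706913 ≈ -1.5474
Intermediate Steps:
L(a, y) = 952 (L(a, y) = -56 + 7*12² = -56 + 7*144 = -56 + 1008 = 952)
P(H) = -379 + 2*H² (P(H) = (H² + H*H) - 379 = (H² + H²) - 379 = 2*H² - 379 = -379 + 2*H²)
L(469, 614)/P(342) - 84456/54437 = 952/(-379 + 2*342²) - 84456/54437 = 952/(-379 + 2*116964) - 84456*1/54437 = 952/(-379 + 233928) - 84456/54437 = 952/233549 - 84456/54437 = -19672790320/12713706913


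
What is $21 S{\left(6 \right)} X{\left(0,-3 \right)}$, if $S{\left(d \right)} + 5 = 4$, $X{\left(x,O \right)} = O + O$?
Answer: $126$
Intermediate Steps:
$X{\left(x,O \right)} = 2 O$
$S{\left(d \right)} = -1$ ($S{\left(d \right)} = -5 + 4 = -1$)
$21 S{\left(6 \right)} X{\left(0,-3 \right)} = 21 \left(-1\right) 2 \left(-3\right) = \left(-21\right) \left(-6\right) = 126$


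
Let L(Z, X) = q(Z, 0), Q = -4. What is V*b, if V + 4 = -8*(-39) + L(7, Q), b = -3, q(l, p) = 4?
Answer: -936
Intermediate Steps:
L(Z, X) = 4
V = 312 (V = -4 + (-8*(-39) + 4) = -4 + (312 + 4) = -4 + 316 = 312)
V*b = 312*(-3) = -936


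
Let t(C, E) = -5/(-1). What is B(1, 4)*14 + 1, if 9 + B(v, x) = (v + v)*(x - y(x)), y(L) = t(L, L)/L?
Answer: -48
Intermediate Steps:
t(C, E) = 5 (t(C, E) = -5*(-1) = 5)
y(L) = 5/L
B(v, x) = -9 + 2*v*(x - 5/x) (B(v, x) = -9 + (v + v)*(x - 5/x) = -9 + (2*v)*(x - 5/x) = -9 + 2*v*(x - 5/x))
B(1, 4)*14 + 1 = (-9 - 10*1/4 + 2*1*4)*14 + 1 = (-9 - 10*1*¼ + 8)*14 + 1 = (-9 - 5/2 + 8)*14 + 1 = -7/2*14 + 1 = -49 + 1 = -48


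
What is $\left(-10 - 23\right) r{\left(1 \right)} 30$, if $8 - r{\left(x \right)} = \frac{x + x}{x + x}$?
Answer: $-6930$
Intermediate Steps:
$r{\left(x \right)} = 7$ ($r{\left(x \right)} = 8 - \frac{x + x}{x + x} = 8 - \frac{2 x}{2 x} = 8 - 2 x \frac{1}{2 x} = 8 - 1 = 7$)
$\left(-10 - 23\right) r{\left(1 \right)} 30 = \left(-10 - 23\right) 7 \cdot 30 = \left(-33\right) 7 \cdot 30 = \left(-231\right) 30 = -6930$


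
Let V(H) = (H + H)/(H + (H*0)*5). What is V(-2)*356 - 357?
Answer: 355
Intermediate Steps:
V(H) = 2 (V(H) = (2*H)/(H + 0*5) = (2*H)/(H + 0) = (2*H)/H = 2)
V(-2)*356 - 357 = 2*356 - 357 = 712 - 357 = 355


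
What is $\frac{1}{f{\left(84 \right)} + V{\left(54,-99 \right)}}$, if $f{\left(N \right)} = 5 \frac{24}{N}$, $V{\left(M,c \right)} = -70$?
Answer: $- \frac{7}{480} \approx -0.014583$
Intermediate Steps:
$f{\left(N \right)} = \frac{120}{N}$
$\frac{1}{f{\left(84 \right)} + V{\left(54,-99 \right)}} = \frac{1}{\frac{120}{84} - 70} = \frac{1}{120 \cdot \frac{1}{84} - 70} = \frac{1}{\frac{10}{7} - 70} = \frac{1}{- \frac{480}{7}} = - \frac{7}{480}$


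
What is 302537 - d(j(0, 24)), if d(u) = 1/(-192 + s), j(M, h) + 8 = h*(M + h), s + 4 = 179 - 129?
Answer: 44170403/146 ≈ 3.0254e+5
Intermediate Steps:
s = 46 (s = -4 + (179 - 129) = -4 + 50 = 46)
j(M, h) = -8 + h*(M + h)
d(u) = -1/146 (d(u) = 1/(-192 + 46) = 1/(-146) = -1/146)
302537 - d(j(0, 24)) = 302537 - 1*(-1/146) = 302537 + 1/146 = 44170403/146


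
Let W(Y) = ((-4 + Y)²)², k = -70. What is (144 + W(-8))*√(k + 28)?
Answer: 20880*I*√42 ≈ 1.3532e+5*I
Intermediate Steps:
W(Y) = (-4 + Y)⁴
(144 + W(-8))*√(k + 28) = (144 + (-4 - 8)⁴)*√(-70 + 28) = (144 + (-12)⁴)*√(-42) = (144 + 20736)*(I*√42) = 20880*(I*√42) = 20880*I*√42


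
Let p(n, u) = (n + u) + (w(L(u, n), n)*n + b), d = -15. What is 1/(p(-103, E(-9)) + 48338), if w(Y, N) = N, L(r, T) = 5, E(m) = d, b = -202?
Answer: 1/58627 ≈ 1.7057e-5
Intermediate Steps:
E(m) = -15
p(n, u) = -202 + n + u + n² (p(n, u) = (n + u) + (n*n - 202) = (n + u) + (n² - 202) = (n + u) + (-202 + n²) = -202 + n + u + n²)
1/(p(-103, E(-9)) + 48338) = 1/((-202 - 103 - 15 + (-103)²) + 48338) = 1/((-202 - 103 - 15 + 10609) + 48338) = 1/(10289 + 48338) = 1/58627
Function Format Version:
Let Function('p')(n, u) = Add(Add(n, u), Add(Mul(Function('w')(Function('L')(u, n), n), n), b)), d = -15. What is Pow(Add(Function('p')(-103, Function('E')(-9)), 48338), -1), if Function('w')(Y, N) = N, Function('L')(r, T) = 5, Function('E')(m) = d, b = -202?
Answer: Rational(1, 58627) ≈ 1.7057e-5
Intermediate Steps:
Function('E')(m) = -15
Function('p')(n, u) = Add(-202, n, u, Pow(n, 2)) (Function('p')(n, u) = Add(Add(n, u), Add(Mul(n, n), -202)) = Add(Add(n, u), Add(Pow(n, 2), -202)) = Add(Add(n, u), Add(-202, Pow(n, 2))) = Add(-202, n, u, Pow(n, 2)))
Pow(Add(Function('p')(-103, Function('E')(-9)), 48338), -1) = Pow(Add(Add(-202, -103, -15, Pow(-103, 2)), 48338), -1) = Pow(Add(Add(-202, -103, -15, 10609), 48338), -1) = Pow(Add(10289, 48338), -1) = Pow(58627, -1) = Rational(1, 58627)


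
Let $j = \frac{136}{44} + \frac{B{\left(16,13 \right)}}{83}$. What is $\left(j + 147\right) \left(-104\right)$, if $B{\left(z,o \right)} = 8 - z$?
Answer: $- \frac{14242280}{913} \approx -15599.0$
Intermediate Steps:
$j = \frac{2734}{913}$ ($j = \frac{136}{44} + \frac{8 - 16}{83} = 136 \cdot \frac{1}{44} + \left(8 - 16\right) \frac{1}{83} = \frac{34}{11} - \frac{8}{83} = \frac{2734}{913} \approx 2.9945$)
$\left(j + 147\right) \left(-104\right) = \left(\frac{2734}{913} + 147\right) \left(-104\right) = \frac{136945}{913} \left(-104\right) = - \frac{14242280}{913}$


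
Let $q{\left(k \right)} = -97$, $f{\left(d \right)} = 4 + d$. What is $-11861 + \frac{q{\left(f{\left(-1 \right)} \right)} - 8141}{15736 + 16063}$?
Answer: $- \frac{377176177}{31799} \approx -11861.0$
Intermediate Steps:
$-11861 + \frac{q{\left(f{\left(-1 \right)} \right)} - 8141}{15736 + 16063} = -11861 + \frac{-97 - 8141}{15736 + 16063} = -11861 - \frac{8238}{31799} = - \frac{377176177}{31799}$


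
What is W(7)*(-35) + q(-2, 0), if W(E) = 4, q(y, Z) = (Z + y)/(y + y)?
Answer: -279/2 ≈ -139.50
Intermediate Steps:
q(y, Z) = (Z + y)/(2*y) (q(y, Z) = (Z + y)/((2*y)) = (Z + y)*(1/(2*y)) = (Z + y)/(2*y))
W(7)*(-35) + q(-2, 0) = 4*(-35) + (1/2)*(0 - 2)/(-2) = -140 + (1/2)*(-1/2)*(-2) = -140 + 1/2 = -279/2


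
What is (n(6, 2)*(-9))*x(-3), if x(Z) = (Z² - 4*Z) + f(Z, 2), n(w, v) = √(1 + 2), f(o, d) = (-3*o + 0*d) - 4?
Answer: -234*√3 ≈ -405.30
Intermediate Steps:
f(o, d) = -4 - 3*o (f(o, d) = (-3*o + 0) - 4 = -3*o - 4 = -4 - 3*o)
n(w, v) = √3
x(Z) = -4 + Z² - 7*Z (x(Z) = (Z² - 4*Z) + (-4 - 3*Z) = -4 + Z² - 7*Z)
(n(6, 2)*(-9))*x(-3) = (√3*(-9))*(-4 + (-3)² - 7*(-3)) = (-9*√3)*(-4 + 9 + 21) = -9*√3*26 = -234*√3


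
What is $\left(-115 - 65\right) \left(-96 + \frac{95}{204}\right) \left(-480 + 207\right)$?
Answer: $- \frac{79807455}{17} \approx -4.6946 \cdot 10^{6}$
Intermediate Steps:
$\left(-115 - 65\right) \left(-96 + \frac{95}{204}\right) \left(-480 + 207\right) = - 180 \left(-96 + 95 \cdot \frac{1}{204}\right) \left(-273\right) = - 180 \left(-96 + \frac{95}{204}\right) \left(-273\right) = \left(-180\right) \left(- \frac{19489}{204}\right) \left(-273\right) = \frac{292335}{17} \left(-273\right) = - \frac{79807455}{17}$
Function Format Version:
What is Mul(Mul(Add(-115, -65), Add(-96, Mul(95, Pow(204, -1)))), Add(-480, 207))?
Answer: Rational(-79807455, 17) ≈ -4.6946e+6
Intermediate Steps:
Mul(Mul(Add(-115, -65), Add(-96, Mul(95, Pow(204, -1)))), Add(-480, 207)) = Mul(Mul(-180, Add(-96, Mul(95, Rational(1, 204)))), -273) = Mul(Mul(-180, Add(-96, Rational(95, 204))), -273) = Mul(Mul(-180, Rational(-19489, 204)), -273) = Mul(Rational(292335, 17), -273) = Rational(-79807455, 17)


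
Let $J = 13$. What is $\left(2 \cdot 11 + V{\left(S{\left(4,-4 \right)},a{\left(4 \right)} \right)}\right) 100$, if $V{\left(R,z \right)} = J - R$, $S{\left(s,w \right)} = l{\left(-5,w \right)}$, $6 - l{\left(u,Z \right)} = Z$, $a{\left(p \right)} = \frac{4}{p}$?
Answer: $2500$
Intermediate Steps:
$l{\left(u,Z \right)} = 6 - Z$
$S{\left(s,w \right)} = 6 - w$
$V{\left(R,z \right)} = 13 - R$
$\left(2 \cdot 11 + V{\left(S{\left(4,-4 \right)},a{\left(4 \right)} \right)}\right) 100 = \left(2 \cdot 11 + \left(13 - \left(6 - -4\right)\right)\right) 100 = \left(22 + \left(13 - \left(6 + 4\right)\right)\right) 100 = \left(22 + \left(13 - 10\right)\right) 100 = \left(22 + 3\right) 100 = 25 \cdot 100 = 2500$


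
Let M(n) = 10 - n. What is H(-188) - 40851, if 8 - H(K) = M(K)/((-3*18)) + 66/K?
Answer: -11516593/282 ≈ -40839.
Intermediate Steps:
H(K) = 221/27 - 66/K - K/54 (H(K) = 8 - ((10 - K)/((-3*18)) + 66/K) = 8 - ((10 - K)/(-54) + 66/K) = 8 - ((10 - K)*(-1/54) + 66/K) = 8 - ((-5/27 + K/54) + 66/K) = 8 - (-5/27 + 66/K + K/54) = 8 + (5/27 - 66/K - K/54) = 221/27 - 66/K - K/54)
H(-188) - 40851 = (1/54)*(-3564 - 188*(442 - 1*(-188)))/(-188) - 40851 = (1/54)*(-1/188)*(-3564 - 188*(442 + 188)) - 40851 = (1/54)*(-1/188)*(-3564 - 188*630) - 40851 = (1/54)*(-1/188)*(-3564 - 118440) - 40851 = (1/54)*(-1/188)*(-122004) - 40851 = 3389/282 - 40851 = -11516593/282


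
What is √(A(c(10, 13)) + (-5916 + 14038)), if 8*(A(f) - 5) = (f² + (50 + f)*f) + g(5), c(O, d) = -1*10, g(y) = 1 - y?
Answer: √8089 ≈ 89.939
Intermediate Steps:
c(O, d) = -10
A(f) = 9/2 + f²/8 + f*(50 + f)/8 (A(f) = 5 + ((f² + (50 + f)*f) + (1 - 1*5))/8 = 5 + ((f² + f*(50 + f)) + (1 - 5))/8 = 5 + ((f² + f*(50 + f)) - 4)/8 = 5 + (-4 + f² + f*(50 + f))/8 = 5 + (-½ + f²/8 + f*(50 + f)/8) = 9/2 + f²/8 + f*(50 + f)/8)
√(A(c(10, 13)) + (-5916 + 14038)) = √((9/2 + (¼)*(-10)² + (25/4)*(-10)) + (-5916 + 14038)) = √((9/2 + (¼)*100 - 125/2) + 8122) = √((9/2 + 25 - 125/2) + 8122) = √(-33 + 8122) = √8089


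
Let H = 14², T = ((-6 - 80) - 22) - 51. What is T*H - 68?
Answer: -31232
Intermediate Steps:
T = -159 (T = (-86 - 22) - 51 = -108 - 51 = -159)
H = 196
T*H - 68 = -159*196 - 68 = -31164 - 68 = -31232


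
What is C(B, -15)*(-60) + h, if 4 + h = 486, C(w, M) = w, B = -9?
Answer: 1022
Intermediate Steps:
h = 482 (h = -4 + 486 = 482)
C(B, -15)*(-60) + h = -9*(-60) + 482 = 540 + 482 = 1022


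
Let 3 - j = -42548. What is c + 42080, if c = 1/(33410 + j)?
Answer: 3196438881/75961 ≈ 42080.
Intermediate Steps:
j = 42551 (j = 3 - 1*(-42548) = 3 + 42548 = 42551)
c = 1/75961 (c = 1/(33410 + 42551) = 1/75961 ≈ 1.3165e-5)
c + 42080 = 1/75961 + 42080 = 3196438881/75961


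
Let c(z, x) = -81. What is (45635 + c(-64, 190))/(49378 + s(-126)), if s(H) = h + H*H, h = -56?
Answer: 22777/32599 ≈ 0.69870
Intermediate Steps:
s(H) = -56 + H² (s(H) = -56 + H*H = -56 + H²)
(45635 + c(-64, 190))/(49378 + s(-126)) = (45635 - 81)/(49378 + (-56 + (-126)²)) = 45554/(49378 + (-56 + 15876)) = 45554/(49378 + 15820) = 45554/65198 = 45554*(1/65198) = 22777/32599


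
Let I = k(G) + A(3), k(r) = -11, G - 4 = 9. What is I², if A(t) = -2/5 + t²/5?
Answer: 2304/25 ≈ 92.160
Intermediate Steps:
G = 13 (G = 4 + 9 = 13)
A(t) = -⅖ + t²/5 (A(t) = -2*⅕ + t²*(⅕) = -⅖ + t²/5)
I = -48/5 (I = -11 + (-⅖ + (⅕)*3²) = -11 + (-⅖ + (⅕)*9) = -11 + (-⅖ + 9/5) = -11 + 7/5 = -48/5 ≈ -9.6000)
I² = (-48/5)² = 2304/25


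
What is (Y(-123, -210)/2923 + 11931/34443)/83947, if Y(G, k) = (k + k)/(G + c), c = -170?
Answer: 3410879923/825432060219573 ≈ 4.1322e-6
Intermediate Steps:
Y(G, k) = 2*k/(-170 + G) (Y(G, k) = (k + k)/(G - 170) = (2*k)/(-170 + G) = 2*k/(-170 + G))
(Y(-123, -210)/2923 + 11931/34443)/83947 = ((2*(-210)/(-170 - 123))/2923 + 11931/34443)/83947 = ((2*(-210)/(-293))*(1/2923) + 11931*(1/34443))*(1/83947) = ((2*(-210)*(-1/293))*(1/2923) + 3977/11481)*(1/83947) = ((420/293)*(1/2923) + 3977/11481)*(1/83947) = (420/856439 + 3977/11481)*(1/83947) = (3410879923/9832776159)*(1/83947) = 3410879923/825432060219573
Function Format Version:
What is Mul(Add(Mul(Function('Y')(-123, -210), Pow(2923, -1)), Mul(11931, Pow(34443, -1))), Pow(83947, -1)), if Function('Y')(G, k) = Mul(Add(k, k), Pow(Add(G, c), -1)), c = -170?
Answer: Rational(3410879923, 825432060219573) ≈ 4.1322e-6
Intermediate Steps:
Function('Y')(G, k) = Mul(2, k, Pow(Add(-170, G), -1)) (Function('Y')(G, k) = Mul(Add(k, k), Pow(Add(G, -170), -1)) = Mul(Mul(2, k), Pow(Add(-170, G), -1)) = Mul(2, k, Pow(Add(-170, G), -1)))
Mul(Add(Mul(Function('Y')(-123, -210), Pow(2923, -1)), Mul(11931, Pow(34443, -1))), Pow(83947, -1)) = Mul(Add(Mul(Mul(2, -210, Pow(Add(-170, -123), -1)), Pow(2923, -1)), Mul(11931, Pow(34443, -1))), Pow(83947, -1)) = Mul(Add(Mul(Mul(2, -210, Pow(-293, -1)), Rational(1, 2923)), Mul(11931, Rational(1, 34443))), Rational(1, 83947)) = Mul(Add(Mul(Mul(2, -210, Rational(-1, 293)), Rational(1, 2923)), Rational(3977, 11481)), Rational(1, 83947)) = Mul(Add(Mul(Rational(420, 293), Rational(1, 2923)), Rational(3977, 11481)), Rational(1, 83947)) = Mul(Add(Rational(420, 856439), Rational(3977, 11481)), Rational(1, 83947)) = Mul(Rational(3410879923, 9832776159), Rational(1, 83947)) = Rational(3410879923, 825432060219573)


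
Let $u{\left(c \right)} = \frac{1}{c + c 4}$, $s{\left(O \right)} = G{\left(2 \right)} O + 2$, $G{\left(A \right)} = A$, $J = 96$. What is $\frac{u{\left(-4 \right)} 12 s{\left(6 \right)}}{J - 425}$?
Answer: $\frac{6}{235} \approx 0.025532$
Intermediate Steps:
$s{\left(O \right)} = 2 + 2 O$ ($s{\left(O \right)} = 2 O + 2 = 2 + 2 O$)
$u{\left(c \right)} = \frac{1}{5 c}$ ($u{\left(c \right)} = \frac{1}{c + 4 c} = \frac{1}{5 c}$)
$\frac{u{\left(-4 \right)} 12 s{\left(6 \right)}}{J - 425} = \frac{\frac{1}{5 \left(-4\right)} 12 \left(2 + 2 \cdot 6\right)}{96 - 425} = \frac{\frac{1}{5} \left(- \frac{1}{4}\right) 12 \left(2 + 12\right)}{-329} = \left(- \frac{1}{20}\right) 12 \cdot 14 \left(- \frac{1}{329}\right) = \left(- \frac{3}{5}\right) 14 \left(- \frac{1}{329}\right) = \left(- \frac{42}{5}\right) \left(- \frac{1}{329}\right) = \frac{6}{235}$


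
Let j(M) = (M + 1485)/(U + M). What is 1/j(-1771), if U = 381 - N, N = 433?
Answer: 1823/286 ≈ 6.3741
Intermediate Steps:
U = -52 (U = 381 - 1*433 = 381 - 433 = -52)
j(M) = (1485 + M)/(-52 + M) (j(M) = (M + 1485)/(-52 + M) = (1485 + M)/(-52 + M))
1/j(-1771) = 1/((1485 - 1771)/(-52 - 1771)) = 1/(-286/(-1823)) = 1/(-1/1823*(-286)) = 1/(286/1823) = 1823/286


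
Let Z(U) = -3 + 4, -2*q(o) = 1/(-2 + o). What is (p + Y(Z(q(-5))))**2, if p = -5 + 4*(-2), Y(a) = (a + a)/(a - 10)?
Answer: 14161/81 ≈ 174.83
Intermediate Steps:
q(o) = -1/(2*(-2 + o))
Z(U) = 1
Y(a) = 2*a/(-10 + a) (Y(a) = (2*a)/(-10 + a) = 2*a/(-10 + a))
p = -13 (p = -5 - 8 = -13)
(p + Y(Z(q(-5))))**2 = (-13 + 2*1/(-10 + 1))**2 = (-13 + 2*1/(-9))**2 = (-13 + 2*1*(-1/9))**2 = (-13 - 2/9)**2 = (-119/9)**2 = 14161/81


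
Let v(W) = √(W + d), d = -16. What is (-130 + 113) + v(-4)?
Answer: -17 + 2*I*√5 ≈ -17.0 + 4.4721*I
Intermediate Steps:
v(W) = √(-16 + W) (v(W) = √(W - 16) = √(-16 + W))
(-130 + 113) + v(-4) = (-130 + 113) + √(-16 - 4) = -17 + √(-20) = -17 + 2*I*√5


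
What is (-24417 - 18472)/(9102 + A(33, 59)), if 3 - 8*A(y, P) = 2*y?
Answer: -343112/72753 ≈ -4.7161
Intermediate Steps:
A(y, P) = 3/8 - y/4
(-24417 - 18472)/(9102 + A(33, 59)) = (-24417 - 18472)/(9102 + (3/8 - ¼*33)) = -42889/(9102 + (3/8 - 33/4)) = -42889/(9102 - 63/8) = -42889/72753/8 = -42889*8/72753 = -343112/72753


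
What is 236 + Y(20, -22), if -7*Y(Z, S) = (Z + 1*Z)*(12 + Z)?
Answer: 372/7 ≈ 53.143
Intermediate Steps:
Y(Z, S) = -2*Z*(12 + Z)/7 (Y(Z, S) = -(Z + 1*Z)*(12 + Z)/7 = -(Z + Z)*(12 + Z)/7 = -2*Z*(12 + Z)/7)
236 + Y(20, -22) = 236 - 2/7*20*(12 + 20) = 236 - 2/7*20*32 = 236 - 1280/7 = 372/7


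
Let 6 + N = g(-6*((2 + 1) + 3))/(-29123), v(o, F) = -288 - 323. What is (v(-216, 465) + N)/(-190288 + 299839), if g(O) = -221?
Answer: -17968670/3190453773 ≈ -0.0056320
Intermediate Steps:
v(o, F) = -611
N = -174517/29123 (N = -6 - 221/(-29123) = -6 - 221*(-1/29123) = -6 + 221/29123 = -174517/29123 ≈ -5.9924)
(v(-216, 465) + N)/(-190288 + 299839) = (-611 - 174517/29123)/(-190288 + 299839) = -17968670/29123/109551 = -17968670/29123*1/109551 = -17968670/3190453773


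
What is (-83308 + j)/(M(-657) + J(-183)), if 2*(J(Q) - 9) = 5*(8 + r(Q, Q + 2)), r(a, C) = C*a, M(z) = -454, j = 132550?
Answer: 98484/164765 ≈ 0.59772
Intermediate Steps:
J(Q) = 29 + 5*Q*(2 + Q)/2 (J(Q) = 9 + (5*(8 + (Q + 2)*Q))/2 = 9 + (5*(8 + (2 + Q)*Q))/2 = 9 + (5*(8 + Q*(2 + Q)))/2 = 9 + (40 + 5*Q*(2 + Q))/2 = 9 + (20 + 5*Q*(2 + Q)/2) = 29 + 5*Q*(2 + Q)/2)
(-83308 + j)/(M(-657) + J(-183)) = (-83308 + 132550)/(-454 + (29 + (5/2)*(-183)*(2 - 183))) = 49242/(-454 + (29 + (5/2)*(-183)*(-181))) = 49242/(-454 + (29 + 165615/2)) = 49242/(-454 + 165673/2) = 49242/(164765/2) = 49242*(2/164765) = 98484/164765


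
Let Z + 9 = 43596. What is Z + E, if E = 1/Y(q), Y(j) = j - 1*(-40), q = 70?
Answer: 4794571/110 ≈ 43587.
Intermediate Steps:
Y(j) = 40 + j (Y(j) = j + 40 = 40 + j)
Z = 43587 (Z = -9 + 43596 = 43587)
E = 1/110 (E = 1/(40 + 70) = 1/110 ≈ 0.0090909)
Z + E = 43587 + 1/110 = 4794571/110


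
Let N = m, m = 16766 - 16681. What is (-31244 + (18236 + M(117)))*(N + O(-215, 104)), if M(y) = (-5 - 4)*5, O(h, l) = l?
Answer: -2467017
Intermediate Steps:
m = 85
M(y) = -45 (M(y) = -9*5 = -45)
N = 85
(-31244 + (18236 + M(117)))*(N + O(-215, 104)) = (-31244 + (18236 - 45))*(85 + 104) = (-31244 + 18191)*189 = -13053*189 = -2467017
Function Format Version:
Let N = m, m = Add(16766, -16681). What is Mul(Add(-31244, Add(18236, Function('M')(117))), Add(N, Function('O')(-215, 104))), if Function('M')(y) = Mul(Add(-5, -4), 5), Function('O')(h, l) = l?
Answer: -2467017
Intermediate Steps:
m = 85
Function('M')(y) = -45 (Function('M')(y) = Mul(-9, 5) = -45)
N = 85
Mul(Add(-31244, Add(18236, Function('M')(117))), Add(N, Function('O')(-215, 104))) = Mul(Add(-31244, Add(18236, -45)), Add(85, 104)) = Mul(Add(-31244, 18191), 189) = Mul(-13053, 189) = -2467017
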